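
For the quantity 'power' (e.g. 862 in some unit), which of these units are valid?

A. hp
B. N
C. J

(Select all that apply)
A

power has SI base units: kg * m^2 / s^3

Checking each option against kg * m^2 / s^3:
  A. hp: ✓ matches
  B. N: ✗ does not match
  C. J: ✗ does not match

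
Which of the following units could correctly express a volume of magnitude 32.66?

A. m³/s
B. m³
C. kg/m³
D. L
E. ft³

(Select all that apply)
B, D, E

volume has SI base units: m^3

Checking each option against m^3:
  A. m³/s: ✗ does not match
  B. m³: ✓ matches
  C. kg/m³: ✗ does not match
  D. L: ✓ matches
  E. ft³: ✓ matches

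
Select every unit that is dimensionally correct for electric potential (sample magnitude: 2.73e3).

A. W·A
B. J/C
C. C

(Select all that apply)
B

electric potential has SI base units: kg * m^2 / (A * s^3)

Checking each option against kg * m^2 / (A * s^3):
  A. W·A: ✗ does not match
  B. J/C: ✓ matches
  C. C: ✗ does not match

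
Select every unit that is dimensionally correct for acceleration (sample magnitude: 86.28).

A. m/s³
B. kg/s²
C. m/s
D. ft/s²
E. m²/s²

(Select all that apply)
D

acceleration has SI base units: m / s^2

Checking each option against m / s^2:
  A. m/s³: ✗ does not match
  B. kg/s²: ✗ does not match
  C. m/s: ✗ does not match
  D. ft/s²: ✓ matches
  E. m²/s²: ✗ does not match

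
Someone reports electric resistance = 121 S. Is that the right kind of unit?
No

electric resistance has SI base units: kg * m^2 / (A^2 * s^3)
S does NOT reduce to kg * m^2 / (A^2 * s^3); a valid unit for electric resistance would be e.g. Ω.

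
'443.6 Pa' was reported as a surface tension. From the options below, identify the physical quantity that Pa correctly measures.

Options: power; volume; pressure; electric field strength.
pressure

surface tension should have units dimensionally equivalent to kg / s^2 (e.g. N/m).
The given unit 'Pa' reduces to kg / (m * s^2). Of the listed options, that is the dimensionality of pressure.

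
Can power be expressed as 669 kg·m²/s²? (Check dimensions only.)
No

power has SI base units: kg * m^2 / s^3
kg·m²/s² does NOT reduce to kg * m^2 / s^3; a valid unit for power would be e.g. W.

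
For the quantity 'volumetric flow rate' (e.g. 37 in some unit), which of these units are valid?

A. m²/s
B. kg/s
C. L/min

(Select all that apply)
C

volumetric flow rate has SI base units: m^3 / s

Checking each option against m^3 / s:
  A. m²/s: ✗ does not match
  B. kg/s: ✗ does not match
  C. L/min: ✓ matches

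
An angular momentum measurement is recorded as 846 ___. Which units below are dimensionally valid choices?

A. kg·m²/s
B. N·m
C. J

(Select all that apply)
A

angular momentum has SI base units: kg * m^2 / s

Checking each option against kg * m^2 / s:
  A. kg·m²/s: ✓ matches
  B. N·m: ✗ does not match
  C. J: ✗ does not match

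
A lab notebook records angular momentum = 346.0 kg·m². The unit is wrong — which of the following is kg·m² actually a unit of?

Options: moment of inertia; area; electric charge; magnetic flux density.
moment of inertia

angular momentum should have units dimensionally equivalent to kg * m^2 / s (e.g. kg·m²/s).
The given unit 'kg·m²' reduces to kg * m^2. Of the listed options, that is the dimensionality of moment of inertia.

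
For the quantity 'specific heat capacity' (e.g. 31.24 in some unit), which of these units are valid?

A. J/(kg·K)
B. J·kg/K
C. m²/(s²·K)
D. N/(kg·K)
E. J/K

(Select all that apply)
A, C

specific heat capacity has SI base units: m^2 / (s^2 * K)

Checking each option against m^2 / (s^2 * K):
  A. J/(kg·K): ✓ matches
  B. J·kg/K: ✗ does not match
  C. m²/(s²·K): ✓ matches
  D. N/(kg·K): ✗ does not match
  E. J/K: ✗ does not match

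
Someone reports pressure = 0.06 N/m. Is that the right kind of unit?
No

pressure has SI base units: kg / (m * s^2)
N/m does NOT reduce to kg / (m * s^2); a valid unit for pressure would be e.g. Pa.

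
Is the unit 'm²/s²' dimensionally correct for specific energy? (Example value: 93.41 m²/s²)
Yes

specific energy has SI base units: m^2 / s^2
m²/s² reduces to the same SI base units, so it is a valid unit for specific energy.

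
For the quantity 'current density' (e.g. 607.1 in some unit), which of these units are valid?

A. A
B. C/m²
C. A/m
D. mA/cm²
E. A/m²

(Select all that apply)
D, E

current density has SI base units: A / m^2

Checking each option against A / m^2:
  A. A: ✗ does not match
  B. C/m²: ✗ does not match
  C. A/m: ✗ does not match
  D. mA/cm²: ✓ matches
  E. A/m²: ✓ matches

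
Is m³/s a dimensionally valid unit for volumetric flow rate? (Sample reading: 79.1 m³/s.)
Yes

volumetric flow rate has SI base units: m^3 / s
m³/s reduces to the same SI base units, so it is a valid unit for volumetric flow rate.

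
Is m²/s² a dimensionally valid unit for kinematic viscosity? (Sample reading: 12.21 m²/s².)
No

kinematic viscosity has SI base units: m^2 / s
m²/s² does NOT reduce to m^2 / s; a valid unit for kinematic viscosity would be e.g. m²/s.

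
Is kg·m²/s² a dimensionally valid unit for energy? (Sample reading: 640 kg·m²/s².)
Yes

energy has SI base units: kg * m^2 / s^2
kg·m²/s² reduces to the same SI base units, so it is a valid unit for energy.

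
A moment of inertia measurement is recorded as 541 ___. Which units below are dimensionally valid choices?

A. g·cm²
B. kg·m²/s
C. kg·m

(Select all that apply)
A

moment of inertia has SI base units: kg * m^2

Checking each option against kg * m^2:
  A. g·cm²: ✓ matches
  B. kg·m²/s: ✗ does not match
  C. kg·m: ✗ does not match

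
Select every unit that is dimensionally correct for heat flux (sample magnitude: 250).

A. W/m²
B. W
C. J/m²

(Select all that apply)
A

heat flux has SI base units: kg / s^3

Checking each option against kg / s^3:
  A. W/m²: ✓ matches
  B. W: ✗ does not match
  C. J/m²: ✗ does not match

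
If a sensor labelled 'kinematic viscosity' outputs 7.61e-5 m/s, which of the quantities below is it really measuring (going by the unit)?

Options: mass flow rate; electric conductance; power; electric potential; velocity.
velocity

kinematic viscosity should have units dimensionally equivalent to m^2 / s (e.g. m²/s).
The given unit 'm/s' reduces to m / s. Of the listed options, that is the dimensionality of velocity.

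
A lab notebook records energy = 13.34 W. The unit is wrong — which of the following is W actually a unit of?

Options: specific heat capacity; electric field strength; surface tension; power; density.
power

energy should have units dimensionally equivalent to kg * m^2 / s^2 (e.g. J).
The given unit 'W' reduces to kg * m^2 / s^3. Of the listed options, that is the dimensionality of power.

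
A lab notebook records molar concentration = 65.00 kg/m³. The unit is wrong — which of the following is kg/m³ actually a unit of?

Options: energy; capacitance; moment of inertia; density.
density

molar concentration should have units dimensionally equivalent to mol / m^3 (e.g. mol/m³).
The given unit 'kg/m³' reduces to kg / m^3. Of the listed options, that is the dimensionality of density.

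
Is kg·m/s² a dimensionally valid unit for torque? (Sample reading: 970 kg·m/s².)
No

torque has SI base units: kg * m^2 / s^2
kg·m/s² does NOT reduce to kg * m^2 / s^2; a valid unit for torque would be e.g. N·m.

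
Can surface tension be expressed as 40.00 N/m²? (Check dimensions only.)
No

surface tension has SI base units: kg / s^2
N/m² does NOT reduce to kg / s^2; a valid unit for surface tension would be e.g. N/m.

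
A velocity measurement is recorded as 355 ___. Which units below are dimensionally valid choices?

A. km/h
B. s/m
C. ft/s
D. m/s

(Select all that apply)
A, C, D

velocity has SI base units: m / s

Checking each option against m / s:
  A. km/h: ✓ matches
  B. s/m: ✗ does not match
  C. ft/s: ✓ matches
  D. m/s: ✓ matches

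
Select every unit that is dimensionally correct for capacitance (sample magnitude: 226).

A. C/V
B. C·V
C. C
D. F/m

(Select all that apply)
A

capacitance has SI base units: A^2 * s^4 / (kg * m^2)

Checking each option against A^2 * s^4 / (kg * m^2):
  A. C/V: ✓ matches
  B. C·V: ✗ does not match
  C. C: ✗ does not match
  D. F/m: ✗ does not match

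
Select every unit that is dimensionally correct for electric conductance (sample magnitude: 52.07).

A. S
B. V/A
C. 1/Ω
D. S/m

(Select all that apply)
A, C

electric conductance has SI base units: A^2 * s^3 / (kg * m^2)

Checking each option against A^2 * s^3 / (kg * m^2):
  A. S: ✓ matches
  B. V/A: ✗ does not match
  C. 1/Ω: ✓ matches
  D. S/m: ✗ does not match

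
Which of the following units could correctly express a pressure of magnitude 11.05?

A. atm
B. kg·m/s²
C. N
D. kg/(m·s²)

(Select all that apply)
A, D

pressure has SI base units: kg / (m * s^2)

Checking each option against kg / (m * s^2):
  A. atm: ✓ matches
  B. kg·m/s²: ✗ does not match
  C. N: ✗ does not match
  D. kg/(m·s²): ✓ matches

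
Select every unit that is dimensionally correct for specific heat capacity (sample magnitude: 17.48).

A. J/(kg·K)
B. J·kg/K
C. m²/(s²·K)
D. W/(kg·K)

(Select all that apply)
A, C

specific heat capacity has SI base units: m^2 / (s^2 * K)

Checking each option against m^2 / (s^2 * K):
  A. J/(kg·K): ✓ matches
  B. J·kg/K: ✗ does not match
  C. m²/(s²·K): ✓ matches
  D. W/(kg·K): ✗ does not match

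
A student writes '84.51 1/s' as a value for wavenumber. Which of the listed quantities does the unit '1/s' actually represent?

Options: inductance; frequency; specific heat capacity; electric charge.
frequency

wavenumber should have units dimensionally equivalent to 1 / m (e.g. 1/m).
The given unit '1/s' reduces to 1 / s. Of the listed options, that is the dimensionality of frequency.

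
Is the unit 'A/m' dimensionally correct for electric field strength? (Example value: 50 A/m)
No

electric field strength has SI base units: kg * m / (A * s^3)
A/m does NOT reduce to kg * m / (A * s^3); a valid unit for electric field strength would be e.g. V/m.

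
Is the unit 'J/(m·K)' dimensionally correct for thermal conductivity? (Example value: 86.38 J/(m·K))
No

thermal conductivity has SI base units: kg * m / (s^3 * K)
J/(m·K) does NOT reduce to kg * m / (s^3 * K); a valid unit for thermal conductivity would be e.g. W/(m·K).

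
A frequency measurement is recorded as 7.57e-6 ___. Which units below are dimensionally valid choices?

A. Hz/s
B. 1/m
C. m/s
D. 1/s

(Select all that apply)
D

frequency has SI base units: 1 / s

Checking each option against 1 / s:
  A. Hz/s: ✗ does not match
  B. 1/m: ✗ does not match
  C. m/s: ✗ does not match
  D. 1/s: ✓ matches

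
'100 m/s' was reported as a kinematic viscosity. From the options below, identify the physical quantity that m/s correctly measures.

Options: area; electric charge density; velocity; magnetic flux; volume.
velocity

kinematic viscosity should have units dimensionally equivalent to m^2 / s (e.g. m²/s).
The given unit 'm/s' reduces to m / s. Of the listed options, that is the dimensionality of velocity.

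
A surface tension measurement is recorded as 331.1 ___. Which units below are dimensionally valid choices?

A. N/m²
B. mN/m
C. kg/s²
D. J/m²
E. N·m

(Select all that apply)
B, C, D

surface tension has SI base units: kg / s^2

Checking each option against kg / s^2:
  A. N/m²: ✗ does not match
  B. mN/m: ✓ matches
  C. kg/s²: ✓ matches
  D. J/m²: ✓ matches
  E. N·m: ✗ does not match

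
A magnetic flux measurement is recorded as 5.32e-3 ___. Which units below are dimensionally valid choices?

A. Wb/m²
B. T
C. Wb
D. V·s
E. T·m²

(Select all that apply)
C, D, E

magnetic flux has SI base units: kg * m^2 / (A * s^2)

Checking each option against kg * m^2 / (A * s^2):
  A. Wb/m²: ✗ does not match
  B. T: ✗ does not match
  C. Wb: ✓ matches
  D. V·s: ✓ matches
  E. T·m²: ✓ matches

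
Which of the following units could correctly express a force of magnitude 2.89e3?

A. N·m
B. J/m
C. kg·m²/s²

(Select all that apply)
B

force has SI base units: kg * m / s^2

Checking each option against kg * m / s^2:
  A. N·m: ✗ does not match
  B. J/m: ✓ matches
  C. kg·m²/s²: ✗ does not match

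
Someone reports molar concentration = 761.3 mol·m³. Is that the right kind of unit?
No

molar concentration has SI base units: mol / m^3
mol·m³ does NOT reduce to mol / m^3; a valid unit for molar concentration would be e.g. mol/m³.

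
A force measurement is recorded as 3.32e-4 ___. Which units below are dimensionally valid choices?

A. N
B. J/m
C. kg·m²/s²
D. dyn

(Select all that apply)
A, B, D

force has SI base units: kg * m / s^2

Checking each option against kg * m / s^2:
  A. N: ✓ matches
  B. J/m: ✓ matches
  C. kg·m²/s²: ✗ does not match
  D. dyn: ✓ matches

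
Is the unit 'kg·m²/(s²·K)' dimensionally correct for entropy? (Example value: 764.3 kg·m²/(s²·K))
Yes

entropy has SI base units: kg * m^2 / (s^2 * K)
kg·m²/(s²·K) reduces to the same SI base units, so it is a valid unit for entropy.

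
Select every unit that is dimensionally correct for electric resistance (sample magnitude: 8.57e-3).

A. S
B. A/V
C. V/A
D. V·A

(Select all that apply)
C

electric resistance has SI base units: kg * m^2 / (A^2 * s^3)

Checking each option against kg * m^2 / (A^2 * s^3):
  A. S: ✗ does not match
  B. A/V: ✗ does not match
  C. V/A: ✓ matches
  D. V·A: ✗ does not match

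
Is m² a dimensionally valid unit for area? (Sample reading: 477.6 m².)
Yes

area has SI base units: m^2
m² reduces to the same SI base units, so it is a valid unit for area.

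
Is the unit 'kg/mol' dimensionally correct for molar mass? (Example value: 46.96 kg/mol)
Yes

molar mass has SI base units: kg / mol
kg/mol reduces to the same SI base units, so it is a valid unit for molar mass.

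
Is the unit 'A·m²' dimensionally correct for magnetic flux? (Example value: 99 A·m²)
No

magnetic flux has SI base units: kg * m^2 / (A * s^2)
A·m² does NOT reduce to kg * m^2 / (A * s^2); a valid unit for magnetic flux would be e.g. Wb.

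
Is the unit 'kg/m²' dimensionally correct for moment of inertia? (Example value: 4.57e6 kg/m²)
No

moment of inertia has SI base units: kg * m^2
kg/m² does NOT reduce to kg * m^2; a valid unit for moment of inertia would be e.g. kg·m².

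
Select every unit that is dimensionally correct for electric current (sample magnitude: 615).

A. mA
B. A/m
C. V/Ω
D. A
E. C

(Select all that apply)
A, C, D

electric current has SI base units: A

Checking each option against A:
  A. mA: ✓ matches
  B. A/m: ✗ does not match
  C. V/Ω: ✓ matches
  D. A: ✓ matches
  E. C: ✗ does not match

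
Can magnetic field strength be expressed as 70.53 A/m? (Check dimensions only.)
Yes

magnetic field strength has SI base units: A / m
A/m reduces to the same SI base units, so it is a valid unit for magnetic field strength.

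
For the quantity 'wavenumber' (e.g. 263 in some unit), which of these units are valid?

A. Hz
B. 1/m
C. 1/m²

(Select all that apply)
B

wavenumber has SI base units: 1 / m

Checking each option against 1 / m:
  A. Hz: ✗ does not match
  B. 1/m: ✓ matches
  C. 1/m²: ✗ does not match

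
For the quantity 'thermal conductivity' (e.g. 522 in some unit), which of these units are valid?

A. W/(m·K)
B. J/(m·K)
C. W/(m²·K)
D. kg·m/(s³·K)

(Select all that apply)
A, D

thermal conductivity has SI base units: kg * m / (s^3 * K)

Checking each option against kg * m / (s^3 * K):
  A. W/(m·K): ✓ matches
  B. J/(m·K): ✗ does not match
  C. W/(m²·K): ✗ does not match
  D. kg·m/(s³·K): ✓ matches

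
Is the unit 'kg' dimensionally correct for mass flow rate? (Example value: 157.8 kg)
No

mass flow rate has SI base units: kg / s
kg does NOT reduce to kg / s; a valid unit for mass flow rate would be e.g. kg/s.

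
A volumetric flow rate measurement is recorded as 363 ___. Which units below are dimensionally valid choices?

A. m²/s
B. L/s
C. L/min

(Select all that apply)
B, C

volumetric flow rate has SI base units: m^3 / s

Checking each option against m^3 / s:
  A. m²/s: ✗ does not match
  B. L/s: ✓ matches
  C. L/min: ✓ matches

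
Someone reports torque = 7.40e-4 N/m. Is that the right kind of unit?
No

torque has SI base units: kg * m^2 / s^2
N/m does NOT reduce to kg * m^2 / s^2; a valid unit for torque would be e.g. N·m.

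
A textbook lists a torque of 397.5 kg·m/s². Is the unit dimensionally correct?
No

torque has SI base units: kg * m^2 / s^2
kg·m/s² does NOT reduce to kg * m^2 / s^2; a valid unit for torque would be e.g. N·m.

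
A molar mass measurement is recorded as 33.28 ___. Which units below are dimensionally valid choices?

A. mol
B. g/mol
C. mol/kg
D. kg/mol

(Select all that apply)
B, D

molar mass has SI base units: kg / mol

Checking each option against kg / mol:
  A. mol: ✗ does not match
  B. g/mol: ✓ matches
  C. mol/kg: ✗ does not match
  D. kg/mol: ✓ matches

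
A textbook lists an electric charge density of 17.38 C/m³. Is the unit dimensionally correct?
Yes

electric charge density has SI base units: A * s / m^3
C/m³ reduces to the same SI base units, so it is a valid unit for electric charge density.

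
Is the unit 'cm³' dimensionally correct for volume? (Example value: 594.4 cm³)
Yes

volume has SI base units: m^3
cm³ reduces to the same SI base units, so it is a valid unit for volume.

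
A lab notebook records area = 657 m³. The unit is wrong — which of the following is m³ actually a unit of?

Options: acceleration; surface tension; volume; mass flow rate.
volume

area should have units dimensionally equivalent to m^2 (e.g. m²).
The given unit 'm³' reduces to m^3. Of the listed options, that is the dimensionality of volume.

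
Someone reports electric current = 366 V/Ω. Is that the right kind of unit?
Yes

electric current has SI base units: A
V/Ω reduces to the same SI base units, so it is a valid unit for electric current.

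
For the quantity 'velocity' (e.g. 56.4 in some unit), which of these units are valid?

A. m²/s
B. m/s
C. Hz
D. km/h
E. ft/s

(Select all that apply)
B, D, E

velocity has SI base units: m / s

Checking each option against m / s:
  A. m²/s: ✗ does not match
  B. m/s: ✓ matches
  C. Hz: ✗ does not match
  D. km/h: ✓ matches
  E. ft/s: ✓ matches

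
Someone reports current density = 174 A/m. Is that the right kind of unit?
No

current density has SI base units: A / m^2
A/m does NOT reduce to A / m^2; a valid unit for current density would be e.g. A/m².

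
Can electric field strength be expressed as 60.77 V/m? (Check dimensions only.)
Yes

electric field strength has SI base units: kg * m / (A * s^3)
V/m reduces to the same SI base units, so it is a valid unit for electric field strength.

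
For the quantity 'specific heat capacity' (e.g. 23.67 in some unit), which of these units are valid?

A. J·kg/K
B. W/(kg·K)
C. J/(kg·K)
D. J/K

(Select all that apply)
C

specific heat capacity has SI base units: m^2 / (s^2 * K)

Checking each option against m^2 / (s^2 * K):
  A. J·kg/K: ✗ does not match
  B. W/(kg·K): ✗ does not match
  C. J/(kg·K): ✓ matches
  D. J/K: ✗ does not match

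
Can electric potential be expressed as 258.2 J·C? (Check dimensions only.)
No

electric potential has SI base units: kg * m^2 / (A * s^3)
J·C does NOT reduce to kg * m^2 / (A * s^3); a valid unit for electric potential would be e.g. V.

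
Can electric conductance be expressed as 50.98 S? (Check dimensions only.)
Yes

electric conductance has SI base units: A^2 * s^3 / (kg * m^2)
S reduces to the same SI base units, so it is a valid unit for electric conductance.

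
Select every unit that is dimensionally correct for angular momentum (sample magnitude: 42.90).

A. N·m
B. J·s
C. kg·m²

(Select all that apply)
B

angular momentum has SI base units: kg * m^2 / s

Checking each option against kg * m^2 / s:
  A. N·m: ✗ does not match
  B. J·s: ✓ matches
  C. kg·m²: ✗ does not match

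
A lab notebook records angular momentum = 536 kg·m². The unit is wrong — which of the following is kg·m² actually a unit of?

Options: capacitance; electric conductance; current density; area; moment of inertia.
moment of inertia

angular momentum should have units dimensionally equivalent to kg * m^2 / s (e.g. kg·m²/s).
The given unit 'kg·m²' reduces to kg * m^2. Of the listed options, that is the dimensionality of moment of inertia.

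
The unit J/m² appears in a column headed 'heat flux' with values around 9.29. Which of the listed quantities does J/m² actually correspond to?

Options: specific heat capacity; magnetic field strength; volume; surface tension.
surface tension

heat flux should have units dimensionally equivalent to kg / s^3 (e.g. W/m²).
The given unit 'J/m²' reduces to kg / s^2. Of the listed options, that is the dimensionality of surface tension.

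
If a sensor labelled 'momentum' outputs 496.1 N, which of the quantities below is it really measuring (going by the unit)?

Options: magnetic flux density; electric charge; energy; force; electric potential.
force

momentum should have units dimensionally equivalent to kg * m / s (e.g. kg·m/s).
The given unit 'N' reduces to kg * m / s^2. Of the listed options, that is the dimensionality of force.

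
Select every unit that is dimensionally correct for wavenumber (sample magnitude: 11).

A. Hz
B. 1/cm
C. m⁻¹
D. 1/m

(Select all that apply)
B, C, D

wavenumber has SI base units: 1 / m

Checking each option against 1 / m:
  A. Hz: ✗ does not match
  B. 1/cm: ✓ matches
  C. m⁻¹: ✓ matches
  D. 1/m: ✓ matches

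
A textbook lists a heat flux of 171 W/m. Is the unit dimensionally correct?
No

heat flux has SI base units: kg / s^3
W/m does NOT reduce to kg / s^3; a valid unit for heat flux would be e.g. W/m².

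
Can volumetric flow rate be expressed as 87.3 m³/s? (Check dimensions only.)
Yes

volumetric flow rate has SI base units: m^3 / s
m³/s reduces to the same SI base units, so it is a valid unit for volumetric flow rate.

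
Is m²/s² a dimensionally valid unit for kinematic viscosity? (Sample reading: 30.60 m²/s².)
No

kinematic viscosity has SI base units: m^2 / s
m²/s² does NOT reduce to m^2 / s; a valid unit for kinematic viscosity would be e.g. m²/s.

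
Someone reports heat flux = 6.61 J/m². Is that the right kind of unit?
No

heat flux has SI base units: kg / s^3
J/m² does NOT reduce to kg / s^3; a valid unit for heat flux would be e.g. W/m².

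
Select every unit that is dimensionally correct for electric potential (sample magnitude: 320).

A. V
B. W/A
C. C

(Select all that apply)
A, B

electric potential has SI base units: kg * m^2 / (A * s^3)

Checking each option against kg * m^2 / (A * s^3):
  A. V: ✓ matches
  B. W/A: ✓ matches
  C. C: ✗ does not match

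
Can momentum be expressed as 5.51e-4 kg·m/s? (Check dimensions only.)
Yes

momentum has SI base units: kg * m / s
kg·m/s reduces to the same SI base units, so it is a valid unit for momentum.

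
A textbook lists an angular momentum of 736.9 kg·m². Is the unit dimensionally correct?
No

angular momentum has SI base units: kg * m^2 / s
kg·m² does NOT reduce to kg * m^2 / s; a valid unit for angular momentum would be e.g. kg·m²/s.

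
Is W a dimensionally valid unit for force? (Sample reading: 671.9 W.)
No

force has SI base units: kg * m / s^2
W does NOT reduce to kg * m / s^2; a valid unit for force would be e.g. N.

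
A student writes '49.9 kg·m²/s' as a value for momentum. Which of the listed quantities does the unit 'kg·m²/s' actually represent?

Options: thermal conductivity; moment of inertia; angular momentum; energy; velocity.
angular momentum

momentum should have units dimensionally equivalent to kg * m / s (e.g. kg·m/s).
The given unit 'kg·m²/s' reduces to kg * m^2 / s. Of the listed options, that is the dimensionality of angular momentum.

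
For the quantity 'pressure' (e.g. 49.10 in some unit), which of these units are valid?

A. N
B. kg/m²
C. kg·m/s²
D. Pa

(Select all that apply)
D

pressure has SI base units: kg / (m * s^2)

Checking each option against kg / (m * s^2):
  A. N: ✗ does not match
  B. kg/m²: ✗ does not match
  C. kg·m/s²: ✗ does not match
  D. Pa: ✓ matches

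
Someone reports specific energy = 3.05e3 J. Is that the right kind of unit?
No

specific energy has SI base units: m^2 / s^2
J does NOT reduce to m^2 / s^2; a valid unit for specific energy would be e.g. J/kg.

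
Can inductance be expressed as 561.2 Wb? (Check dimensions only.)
No

inductance has SI base units: kg * m^2 / (A^2 * s^2)
Wb does NOT reduce to kg * m^2 / (A^2 * s^2); a valid unit for inductance would be e.g. H.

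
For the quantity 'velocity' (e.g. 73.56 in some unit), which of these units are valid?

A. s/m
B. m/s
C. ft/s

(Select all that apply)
B, C

velocity has SI base units: m / s

Checking each option against m / s:
  A. s/m: ✗ does not match
  B. m/s: ✓ matches
  C. ft/s: ✓ matches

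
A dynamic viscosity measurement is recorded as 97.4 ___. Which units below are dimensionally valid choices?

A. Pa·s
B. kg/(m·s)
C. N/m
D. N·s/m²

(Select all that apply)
A, B, D

dynamic viscosity has SI base units: kg / (m * s)

Checking each option against kg / (m * s):
  A. Pa·s: ✓ matches
  B. kg/(m·s): ✓ matches
  C. N/m: ✗ does not match
  D. N·s/m²: ✓ matches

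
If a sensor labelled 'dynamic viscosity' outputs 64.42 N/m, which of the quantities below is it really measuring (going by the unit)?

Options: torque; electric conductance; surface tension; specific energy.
surface tension

dynamic viscosity should have units dimensionally equivalent to kg / (m * s) (e.g. Pa·s).
The given unit 'N/m' reduces to kg / s^2. Of the listed options, that is the dimensionality of surface tension.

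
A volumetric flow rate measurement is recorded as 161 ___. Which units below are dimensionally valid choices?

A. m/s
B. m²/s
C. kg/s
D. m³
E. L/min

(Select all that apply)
E

volumetric flow rate has SI base units: m^3 / s

Checking each option against m^3 / s:
  A. m/s: ✗ does not match
  B. m²/s: ✗ does not match
  C. kg/s: ✗ does not match
  D. m³: ✗ does not match
  E. L/min: ✓ matches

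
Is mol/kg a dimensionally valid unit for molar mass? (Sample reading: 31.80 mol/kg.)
No

molar mass has SI base units: kg / mol
mol/kg does NOT reduce to kg / mol; a valid unit for molar mass would be e.g. kg/mol.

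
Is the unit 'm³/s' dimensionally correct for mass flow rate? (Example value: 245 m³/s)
No

mass flow rate has SI base units: kg / s
m³/s does NOT reduce to kg / s; a valid unit for mass flow rate would be e.g. kg/s.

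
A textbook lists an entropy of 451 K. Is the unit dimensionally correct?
No

entropy has SI base units: kg * m^2 / (s^2 * K)
K does NOT reduce to kg * m^2 / (s^2 * K); a valid unit for entropy would be e.g. J/K.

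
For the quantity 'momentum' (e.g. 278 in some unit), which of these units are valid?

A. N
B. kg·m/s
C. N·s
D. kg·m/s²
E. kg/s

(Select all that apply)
B, C

momentum has SI base units: kg * m / s

Checking each option against kg * m / s:
  A. N: ✗ does not match
  B. kg·m/s: ✓ matches
  C. N·s: ✓ matches
  D. kg·m/s²: ✗ does not match
  E. kg/s: ✗ does not match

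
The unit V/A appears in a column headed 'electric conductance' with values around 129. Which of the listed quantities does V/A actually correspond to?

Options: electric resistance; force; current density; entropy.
electric resistance

electric conductance should have units dimensionally equivalent to A^2 * s^3 / (kg * m^2) (e.g. S).
The given unit 'V/A' reduces to kg * m^2 / (A^2 * s^3). Of the listed options, that is the dimensionality of electric resistance.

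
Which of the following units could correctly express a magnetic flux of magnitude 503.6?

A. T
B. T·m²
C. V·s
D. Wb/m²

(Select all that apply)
B, C

magnetic flux has SI base units: kg * m^2 / (A * s^2)

Checking each option against kg * m^2 / (A * s^2):
  A. T: ✗ does not match
  B. T·m²: ✓ matches
  C. V·s: ✓ matches
  D. Wb/m²: ✗ does not match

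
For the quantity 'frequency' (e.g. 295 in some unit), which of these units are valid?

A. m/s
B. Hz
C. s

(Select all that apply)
B

frequency has SI base units: 1 / s

Checking each option against 1 / s:
  A. m/s: ✗ does not match
  B. Hz: ✓ matches
  C. s: ✗ does not match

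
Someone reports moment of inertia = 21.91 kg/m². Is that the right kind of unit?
No

moment of inertia has SI base units: kg * m^2
kg/m² does NOT reduce to kg * m^2; a valid unit for moment of inertia would be e.g. kg·m².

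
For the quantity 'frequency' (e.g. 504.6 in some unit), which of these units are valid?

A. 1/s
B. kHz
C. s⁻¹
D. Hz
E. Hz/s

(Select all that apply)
A, B, C, D

frequency has SI base units: 1 / s

Checking each option against 1 / s:
  A. 1/s: ✓ matches
  B. kHz: ✓ matches
  C. s⁻¹: ✓ matches
  D. Hz: ✓ matches
  E. Hz/s: ✗ does not match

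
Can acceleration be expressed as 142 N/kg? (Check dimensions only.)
Yes

acceleration has SI base units: m / s^2
N/kg reduces to the same SI base units, so it is a valid unit for acceleration.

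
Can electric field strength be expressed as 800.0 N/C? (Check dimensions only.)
Yes

electric field strength has SI base units: kg * m / (A * s^3)
N/C reduces to the same SI base units, so it is a valid unit for electric field strength.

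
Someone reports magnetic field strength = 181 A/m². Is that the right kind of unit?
No

magnetic field strength has SI base units: A / m
A/m² does NOT reduce to A / m; a valid unit for magnetic field strength would be e.g. A/m.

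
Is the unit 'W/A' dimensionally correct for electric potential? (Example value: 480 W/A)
Yes

electric potential has SI base units: kg * m^2 / (A * s^3)
W/A reduces to the same SI base units, so it is a valid unit for electric potential.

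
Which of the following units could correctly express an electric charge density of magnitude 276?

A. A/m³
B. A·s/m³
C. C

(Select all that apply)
B

electric charge density has SI base units: A * s / m^3

Checking each option against A * s / m^3:
  A. A/m³: ✗ does not match
  B. A·s/m³: ✓ matches
  C. C: ✗ does not match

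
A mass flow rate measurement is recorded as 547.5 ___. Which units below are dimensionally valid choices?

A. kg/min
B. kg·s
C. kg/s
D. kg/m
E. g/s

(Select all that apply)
A, C, E

mass flow rate has SI base units: kg / s

Checking each option against kg / s:
  A. kg/min: ✓ matches
  B. kg·s: ✗ does not match
  C. kg/s: ✓ matches
  D. kg/m: ✗ does not match
  E. g/s: ✓ matches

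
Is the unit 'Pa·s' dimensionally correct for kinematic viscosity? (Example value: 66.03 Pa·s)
No

kinematic viscosity has SI base units: m^2 / s
Pa·s does NOT reduce to m^2 / s; a valid unit for kinematic viscosity would be e.g. m²/s.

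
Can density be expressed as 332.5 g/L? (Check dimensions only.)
Yes

density has SI base units: kg / m^3
g/L reduces to the same SI base units, so it is a valid unit for density.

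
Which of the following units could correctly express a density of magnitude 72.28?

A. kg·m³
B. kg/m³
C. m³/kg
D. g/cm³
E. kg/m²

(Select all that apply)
B, D

density has SI base units: kg / m^3

Checking each option against kg / m^3:
  A. kg·m³: ✗ does not match
  B. kg/m³: ✓ matches
  C. m³/kg: ✗ does not match
  D. g/cm³: ✓ matches
  E. kg/m²: ✗ does not match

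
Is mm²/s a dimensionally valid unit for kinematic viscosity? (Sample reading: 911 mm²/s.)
Yes

kinematic viscosity has SI base units: m^2 / s
mm²/s reduces to the same SI base units, so it is a valid unit for kinematic viscosity.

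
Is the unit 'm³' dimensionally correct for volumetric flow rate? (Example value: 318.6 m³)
No

volumetric flow rate has SI base units: m^3 / s
m³ does NOT reduce to m^3 / s; a valid unit for volumetric flow rate would be e.g. m³/s.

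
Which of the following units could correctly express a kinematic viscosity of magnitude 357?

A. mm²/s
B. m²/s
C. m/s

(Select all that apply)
A, B

kinematic viscosity has SI base units: m^2 / s

Checking each option against m^2 / s:
  A. mm²/s: ✓ matches
  B. m²/s: ✓ matches
  C. m/s: ✗ does not match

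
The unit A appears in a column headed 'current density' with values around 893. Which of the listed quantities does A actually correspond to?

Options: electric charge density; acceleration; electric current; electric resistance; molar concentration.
electric current

current density should have units dimensionally equivalent to A / m^2 (e.g. A/m²).
The given unit 'A' reduces to A. Of the listed options, that is the dimensionality of electric current.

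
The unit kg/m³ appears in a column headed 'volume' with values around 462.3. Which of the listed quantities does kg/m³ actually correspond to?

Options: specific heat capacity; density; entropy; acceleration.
density

volume should have units dimensionally equivalent to m^3 (e.g. m³).
The given unit 'kg/m³' reduces to kg / m^3. Of the listed options, that is the dimensionality of density.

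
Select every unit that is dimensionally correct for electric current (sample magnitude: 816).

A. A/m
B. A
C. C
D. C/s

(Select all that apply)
B, D

electric current has SI base units: A

Checking each option against A:
  A. A/m: ✗ does not match
  B. A: ✓ matches
  C. C: ✗ does not match
  D. C/s: ✓ matches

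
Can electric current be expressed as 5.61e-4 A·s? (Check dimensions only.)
No

electric current has SI base units: A
A·s does NOT reduce to A; a valid unit for electric current would be e.g. A.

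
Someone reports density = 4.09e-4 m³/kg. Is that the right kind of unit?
No

density has SI base units: kg / m^3
m³/kg does NOT reduce to kg / m^3; a valid unit for density would be e.g. kg/m³.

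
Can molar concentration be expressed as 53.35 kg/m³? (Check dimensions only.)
No

molar concentration has SI base units: mol / m^3
kg/m³ does NOT reduce to mol / m^3; a valid unit for molar concentration would be e.g. mol/m³.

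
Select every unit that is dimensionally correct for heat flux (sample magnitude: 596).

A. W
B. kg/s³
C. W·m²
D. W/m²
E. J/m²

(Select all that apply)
B, D

heat flux has SI base units: kg / s^3

Checking each option against kg / s^3:
  A. W: ✗ does not match
  B. kg/s³: ✓ matches
  C. W·m²: ✗ does not match
  D. W/m²: ✓ matches
  E. J/m²: ✗ does not match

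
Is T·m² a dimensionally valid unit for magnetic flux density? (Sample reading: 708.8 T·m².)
No

magnetic flux density has SI base units: kg / (A * s^2)
T·m² does NOT reduce to kg / (A * s^2); a valid unit for magnetic flux density would be e.g. T.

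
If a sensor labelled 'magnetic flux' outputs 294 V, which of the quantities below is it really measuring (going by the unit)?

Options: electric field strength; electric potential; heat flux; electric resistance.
electric potential

magnetic flux should have units dimensionally equivalent to kg * m^2 / (A * s^2) (e.g. Wb).
The given unit 'V' reduces to kg * m^2 / (A * s^3). Of the listed options, that is the dimensionality of electric potential.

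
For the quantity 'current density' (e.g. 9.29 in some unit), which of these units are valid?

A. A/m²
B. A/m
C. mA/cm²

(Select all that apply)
A, C

current density has SI base units: A / m^2

Checking each option against A / m^2:
  A. A/m²: ✓ matches
  B. A/m: ✗ does not match
  C. mA/cm²: ✓ matches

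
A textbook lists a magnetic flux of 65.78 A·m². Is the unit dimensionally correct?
No

magnetic flux has SI base units: kg * m^2 / (A * s^2)
A·m² does NOT reduce to kg * m^2 / (A * s^2); a valid unit for magnetic flux would be e.g. Wb.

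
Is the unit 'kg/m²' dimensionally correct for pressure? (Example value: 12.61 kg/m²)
No

pressure has SI base units: kg / (m * s^2)
kg/m² does NOT reduce to kg / (m * s^2); a valid unit for pressure would be e.g. Pa.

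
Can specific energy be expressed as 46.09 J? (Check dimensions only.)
No

specific energy has SI base units: m^2 / s^2
J does NOT reduce to m^2 / s^2; a valid unit for specific energy would be e.g. J/kg.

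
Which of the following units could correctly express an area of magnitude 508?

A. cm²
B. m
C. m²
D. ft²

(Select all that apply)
A, C, D

area has SI base units: m^2

Checking each option against m^2:
  A. cm²: ✓ matches
  B. m: ✗ does not match
  C. m²: ✓ matches
  D. ft²: ✓ matches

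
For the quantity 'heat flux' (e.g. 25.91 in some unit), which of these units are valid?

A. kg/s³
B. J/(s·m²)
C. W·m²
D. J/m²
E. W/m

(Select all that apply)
A, B

heat flux has SI base units: kg / s^3

Checking each option against kg / s^3:
  A. kg/s³: ✓ matches
  B. J/(s·m²): ✓ matches
  C. W·m²: ✗ does not match
  D. J/m²: ✗ does not match
  E. W/m: ✗ does not match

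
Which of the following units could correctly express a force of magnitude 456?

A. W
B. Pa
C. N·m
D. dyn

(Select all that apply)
D

force has SI base units: kg * m / s^2

Checking each option against kg * m / s^2:
  A. W: ✗ does not match
  B. Pa: ✗ does not match
  C. N·m: ✗ does not match
  D. dyn: ✓ matches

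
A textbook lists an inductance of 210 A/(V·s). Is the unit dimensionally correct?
No

inductance has SI base units: kg * m^2 / (A^2 * s^2)
A/(V·s) does NOT reduce to kg * m^2 / (A^2 * s^2); a valid unit for inductance would be e.g. H.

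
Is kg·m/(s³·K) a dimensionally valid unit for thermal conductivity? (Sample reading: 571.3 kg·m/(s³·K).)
Yes

thermal conductivity has SI base units: kg * m / (s^3 * K)
kg·m/(s³·K) reduces to the same SI base units, so it is a valid unit for thermal conductivity.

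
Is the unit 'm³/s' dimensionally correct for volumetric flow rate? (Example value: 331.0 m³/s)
Yes

volumetric flow rate has SI base units: m^3 / s
m³/s reduces to the same SI base units, so it is a valid unit for volumetric flow rate.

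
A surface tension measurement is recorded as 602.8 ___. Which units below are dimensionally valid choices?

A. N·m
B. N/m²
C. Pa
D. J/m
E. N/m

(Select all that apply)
E

surface tension has SI base units: kg / s^2

Checking each option against kg / s^2:
  A. N·m: ✗ does not match
  B. N/m²: ✗ does not match
  C. Pa: ✗ does not match
  D. J/m: ✗ does not match
  E. N/m: ✓ matches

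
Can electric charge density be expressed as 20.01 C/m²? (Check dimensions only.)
No

electric charge density has SI base units: A * s / m^3
C/m² does NOT reduce to A * s / m^3; a valid unit for electric charge density would be e.g. C/m³.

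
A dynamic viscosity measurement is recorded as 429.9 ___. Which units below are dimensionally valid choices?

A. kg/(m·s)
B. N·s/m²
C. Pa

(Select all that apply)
A, B

dynamic viscosity has SI base units: kg / (m * s)

Checking each option against kg / (m * s):
  A. kg/(m·s): ✓ matches
  B. N·s/m²: ✓ matches
  C. Pa: ✗ does not match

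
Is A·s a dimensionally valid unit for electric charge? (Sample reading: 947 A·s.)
Yes

electric charge has SI base units: A * s
A·s reduces to the same SI base units, so it is a valid unit for electric charge.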